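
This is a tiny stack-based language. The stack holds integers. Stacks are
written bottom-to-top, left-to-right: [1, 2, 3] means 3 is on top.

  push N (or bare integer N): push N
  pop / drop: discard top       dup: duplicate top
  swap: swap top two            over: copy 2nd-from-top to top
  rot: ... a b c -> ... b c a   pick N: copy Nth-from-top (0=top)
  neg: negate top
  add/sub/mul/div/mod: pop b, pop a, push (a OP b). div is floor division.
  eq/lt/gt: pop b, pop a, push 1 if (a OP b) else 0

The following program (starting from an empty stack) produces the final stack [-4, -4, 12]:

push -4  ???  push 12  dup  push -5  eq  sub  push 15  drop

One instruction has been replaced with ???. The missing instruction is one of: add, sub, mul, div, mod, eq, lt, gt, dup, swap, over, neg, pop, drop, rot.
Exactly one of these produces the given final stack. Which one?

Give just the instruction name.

Stack before ???: [-4]
Stack after ???:  [-4, -4]
The instruction that transforms [-4] -> [-4, -4] is: dup

Answer: dup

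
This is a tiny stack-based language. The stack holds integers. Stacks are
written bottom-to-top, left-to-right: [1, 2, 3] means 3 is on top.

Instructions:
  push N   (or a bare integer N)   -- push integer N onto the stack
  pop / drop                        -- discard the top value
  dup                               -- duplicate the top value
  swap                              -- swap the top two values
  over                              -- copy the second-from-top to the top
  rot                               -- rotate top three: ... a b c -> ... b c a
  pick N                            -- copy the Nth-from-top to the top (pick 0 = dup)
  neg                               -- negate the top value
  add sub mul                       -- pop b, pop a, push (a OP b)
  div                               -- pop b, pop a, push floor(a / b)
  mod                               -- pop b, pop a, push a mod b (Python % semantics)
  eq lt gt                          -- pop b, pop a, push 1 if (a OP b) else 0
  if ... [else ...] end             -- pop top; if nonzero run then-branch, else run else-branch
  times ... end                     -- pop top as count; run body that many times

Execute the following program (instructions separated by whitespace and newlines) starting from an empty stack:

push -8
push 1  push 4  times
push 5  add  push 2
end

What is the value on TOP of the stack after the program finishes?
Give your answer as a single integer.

Answer: 2

Derivation:
After 'push -8': [-8]
After 'push 1': [-8, 1]
After 'push 4': [-8, 1, 4]
After 'times': [-8, 1]
After 'push 5': [-8, 1, 5]
After 'add': [-8, 6]
After 'push 2': [-8, 6, 2]
After 'push 5': [-8, 6, 2, 5]
After 'add': [-8, 6, 7]
After 'push 2': [-8, 6, 7, 2]
After 'push 5': [-8, 6, 7, 2, 5]
After 'add': [-8, 6, 7, 7]
After 'push 2': [-8, 6, 7, 7, 2]
After 'push 5': [-8, 6, 7, 7, 2, 5]
After 'add': [-8, 6, 7, 7, 7]
After 'push 2': [-8, 6, 7, 7, 7, 2]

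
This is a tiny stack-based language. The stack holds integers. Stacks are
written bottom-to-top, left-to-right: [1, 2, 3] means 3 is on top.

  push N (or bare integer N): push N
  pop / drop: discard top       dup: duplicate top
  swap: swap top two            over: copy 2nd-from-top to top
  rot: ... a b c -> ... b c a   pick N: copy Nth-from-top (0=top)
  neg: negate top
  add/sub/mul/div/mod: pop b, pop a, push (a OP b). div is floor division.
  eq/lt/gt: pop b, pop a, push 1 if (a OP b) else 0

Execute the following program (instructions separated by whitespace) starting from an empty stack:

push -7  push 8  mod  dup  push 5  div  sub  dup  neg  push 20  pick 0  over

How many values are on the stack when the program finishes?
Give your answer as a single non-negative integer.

Answer: 5

Derivation:
After 'push -7': stack = [-7] (depth 1)
After 'push 8': stack = [-7, 8] (depth 2)
After 'mod': stack = [1] (depth 1)
After 'dup': stack = [1, 1] (depth 2)
After 'push 5': stack = [1, 1, 5] (depth 3)
After 'div': stack = [1, 0] (depth 2)
After 'sub': stack = [1] (depth 1)
After 'dup': stack = [1, 1] (depth 2)
After 'neg': stack = [1, -1] (depth 2)
After 'push 20': stack = [1, -1, 20] (depth 3)
After 'pick 0': stack = [1, -1, 20, 20] (depth 4)
After 'over': stack = [1, -1, 20, 20, 20] (depth 5)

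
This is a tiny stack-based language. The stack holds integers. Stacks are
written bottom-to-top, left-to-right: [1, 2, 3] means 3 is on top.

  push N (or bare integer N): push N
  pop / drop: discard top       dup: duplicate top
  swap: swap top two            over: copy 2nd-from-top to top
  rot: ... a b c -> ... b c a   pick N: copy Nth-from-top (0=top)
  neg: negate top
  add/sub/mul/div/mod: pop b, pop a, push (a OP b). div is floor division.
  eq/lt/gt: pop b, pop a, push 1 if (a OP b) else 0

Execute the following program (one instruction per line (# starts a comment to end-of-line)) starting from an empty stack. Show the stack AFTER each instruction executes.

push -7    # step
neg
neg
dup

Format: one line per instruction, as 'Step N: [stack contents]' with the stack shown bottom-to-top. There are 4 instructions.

Step 1: [-7]
Step 2: [7]
Step 3: [-7]
Step 4: [-7, -7]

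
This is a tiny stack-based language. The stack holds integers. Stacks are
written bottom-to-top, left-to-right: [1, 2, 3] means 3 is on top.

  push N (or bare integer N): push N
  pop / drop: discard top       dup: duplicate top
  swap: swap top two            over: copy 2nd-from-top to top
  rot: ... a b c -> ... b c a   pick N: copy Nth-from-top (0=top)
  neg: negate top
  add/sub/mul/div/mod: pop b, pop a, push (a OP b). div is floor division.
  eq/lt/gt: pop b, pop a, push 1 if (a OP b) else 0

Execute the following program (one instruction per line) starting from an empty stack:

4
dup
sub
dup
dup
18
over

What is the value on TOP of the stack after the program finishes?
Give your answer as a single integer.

After 'push 4': [4]
After 'dup': [4, 4]
After 'sub': [0]
After 'dup': [0, 0]
After 'dup': [0, 0, 0]
After 'push 18': [0, 0, 0, 18]
After 'over': [0, 0, 0, 18, 0]

Answer: 0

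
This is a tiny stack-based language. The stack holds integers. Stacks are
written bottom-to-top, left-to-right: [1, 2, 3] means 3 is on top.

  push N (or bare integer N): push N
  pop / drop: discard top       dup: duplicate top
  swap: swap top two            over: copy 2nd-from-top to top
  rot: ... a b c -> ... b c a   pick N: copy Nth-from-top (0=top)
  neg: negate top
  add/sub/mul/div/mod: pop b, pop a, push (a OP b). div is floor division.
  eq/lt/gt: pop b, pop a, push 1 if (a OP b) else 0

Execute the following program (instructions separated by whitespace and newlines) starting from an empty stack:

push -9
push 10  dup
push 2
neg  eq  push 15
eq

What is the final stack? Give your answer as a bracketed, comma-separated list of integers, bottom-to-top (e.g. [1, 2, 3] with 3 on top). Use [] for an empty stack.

Answer: [-9, 10, 0]

Derivation:
After 'push -9': [-9]
After 'push 10': [-9, 10]
After 'dup': [-9, 10, 10]
After 'push 2': [-9, 10, 10, 2]
After 'neg': [-9, 10, 10, -2]
After 'eq': [-9, 10, 0]
After 'push 15': [-9, 10, 0, 15]
After 'eq': [-9, 10, 0]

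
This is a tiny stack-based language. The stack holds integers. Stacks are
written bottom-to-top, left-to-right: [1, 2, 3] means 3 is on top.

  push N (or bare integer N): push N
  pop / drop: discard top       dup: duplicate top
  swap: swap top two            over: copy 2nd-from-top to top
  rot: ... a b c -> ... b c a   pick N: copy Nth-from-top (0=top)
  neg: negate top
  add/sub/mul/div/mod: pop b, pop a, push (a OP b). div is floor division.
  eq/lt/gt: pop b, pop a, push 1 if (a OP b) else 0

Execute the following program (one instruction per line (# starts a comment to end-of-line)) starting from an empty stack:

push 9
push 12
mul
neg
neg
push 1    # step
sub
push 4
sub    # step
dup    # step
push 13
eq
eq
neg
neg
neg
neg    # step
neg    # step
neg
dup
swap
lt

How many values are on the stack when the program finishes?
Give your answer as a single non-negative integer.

After 'push 9': stack = [9] (depth 1)
After 'push 12': stack = [9, 12] (depth 2)
After 'mul': stack = [108] (depth 1)
After 'neg': stack = [-108] (depth 1)
After 'neg': stack = [108] (depth 1)
After 'push 1': stack = [108, 1] (depth 2)
After 'sub': stack = [107] (depth 1)
After 'push 4': stack = [107, 4] (depth 2)
After 'sub': stack = [103] (depth 1)
After 'dup': stack = [103, 103] (depth 2)
  ...
After 'eq': stack = [0] (depth 1)
After 'neg': stack = [0] (depth 1)
After 'neg': stack = [0] (depth 1)
After 'neg': stack = [0] (depth 1)
After 'neg': stack = [0] (depth 1)
After 'neg': stack = [0] (depth 1)
After 'neg': stack = [0] (depth 1)
After 'dup': stack = [0, 0] (depth 2)
After 'swap': stack = [0, 0] (depth 2)
After 'lt': stack = [0] (depth 1)

Answer: 1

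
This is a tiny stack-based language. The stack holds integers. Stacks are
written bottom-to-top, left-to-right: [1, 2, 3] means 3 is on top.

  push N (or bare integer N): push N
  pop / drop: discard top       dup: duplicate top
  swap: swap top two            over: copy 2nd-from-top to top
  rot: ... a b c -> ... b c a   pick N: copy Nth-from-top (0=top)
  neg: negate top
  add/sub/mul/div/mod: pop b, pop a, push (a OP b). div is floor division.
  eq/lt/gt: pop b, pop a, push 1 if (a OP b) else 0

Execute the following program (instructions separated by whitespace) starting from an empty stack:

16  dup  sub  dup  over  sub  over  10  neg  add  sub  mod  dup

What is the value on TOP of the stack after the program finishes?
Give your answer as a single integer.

After 'push 16': [16]
After 'dup': [16, 16]
After 'sub': [0]
After 'dup': [0, 0]
After 'over': [0, 0, 0]
After 'sub': [0, 0]
After 'over': [0, 0, 0]
After 'push 10': [0, 0, 0, 10]
After 'neg': [0, 0, 0, -10]
After 'add': [0, 0, -10]
After 'sub': [0, 10]
After 'mod': [0]
After 'dup': [0, 0]

Answer: 0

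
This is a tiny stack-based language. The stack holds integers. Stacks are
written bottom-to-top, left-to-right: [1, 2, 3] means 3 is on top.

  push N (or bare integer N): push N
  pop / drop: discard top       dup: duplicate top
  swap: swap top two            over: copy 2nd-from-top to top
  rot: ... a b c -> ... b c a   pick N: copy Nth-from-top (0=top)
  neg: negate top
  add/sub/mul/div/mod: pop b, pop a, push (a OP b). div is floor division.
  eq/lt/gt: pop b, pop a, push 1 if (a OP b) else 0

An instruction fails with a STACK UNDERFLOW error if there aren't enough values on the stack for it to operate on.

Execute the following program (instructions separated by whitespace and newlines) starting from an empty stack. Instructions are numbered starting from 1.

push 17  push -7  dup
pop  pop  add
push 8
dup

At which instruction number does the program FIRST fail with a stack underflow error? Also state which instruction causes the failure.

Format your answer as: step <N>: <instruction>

Answer: step 6: add

Derivation:
Step 1 ('push 17'): stack = [17], depth = 1
Step 2 ('push -7'): stack = [17, -7], depth = 2
Step 3 ('dup'): stack = [17, -7, -7], depth = 3
Step 4 ('pop'): stack = [17, -7], depth = 2
Step 5 ('pop'): stack = [17], depth = 1
Step 6 ('add'): needs 2 value(s) but depth is 1 — STACK UNDERFLOW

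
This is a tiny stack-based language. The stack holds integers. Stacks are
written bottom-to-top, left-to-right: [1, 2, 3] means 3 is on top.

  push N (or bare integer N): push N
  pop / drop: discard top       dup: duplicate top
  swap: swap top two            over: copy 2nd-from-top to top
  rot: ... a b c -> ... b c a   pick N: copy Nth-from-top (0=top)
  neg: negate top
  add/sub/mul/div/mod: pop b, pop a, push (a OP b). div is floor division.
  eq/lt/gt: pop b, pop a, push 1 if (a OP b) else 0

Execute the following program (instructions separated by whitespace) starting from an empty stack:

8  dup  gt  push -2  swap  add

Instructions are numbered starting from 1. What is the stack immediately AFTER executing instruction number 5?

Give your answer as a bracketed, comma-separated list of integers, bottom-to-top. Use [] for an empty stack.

Step 1 ('8'): [8]
Step 2 ('dup'): [8, 8]
Step 3 ('gt'): [0]
Step 4 ('push -2'): [0, -2]
Step 5 ('swap'): [-2, 0]

Answer: [-2, 0]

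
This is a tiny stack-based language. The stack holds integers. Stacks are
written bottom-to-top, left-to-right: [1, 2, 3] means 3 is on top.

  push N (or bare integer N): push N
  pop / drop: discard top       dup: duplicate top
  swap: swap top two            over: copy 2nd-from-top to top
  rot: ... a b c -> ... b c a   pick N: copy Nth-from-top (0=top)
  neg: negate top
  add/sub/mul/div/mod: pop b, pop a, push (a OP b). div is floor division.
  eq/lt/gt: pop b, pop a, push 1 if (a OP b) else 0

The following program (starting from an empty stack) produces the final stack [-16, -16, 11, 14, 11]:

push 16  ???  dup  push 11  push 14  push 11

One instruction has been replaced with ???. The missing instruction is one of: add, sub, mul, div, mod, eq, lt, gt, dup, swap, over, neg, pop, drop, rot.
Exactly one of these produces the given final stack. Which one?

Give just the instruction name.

Answer: neg

Derivation:
Stack before ???: [16]
Stack after ???:  [-16]
The instruction that transforms [16] -> [-16] is: neg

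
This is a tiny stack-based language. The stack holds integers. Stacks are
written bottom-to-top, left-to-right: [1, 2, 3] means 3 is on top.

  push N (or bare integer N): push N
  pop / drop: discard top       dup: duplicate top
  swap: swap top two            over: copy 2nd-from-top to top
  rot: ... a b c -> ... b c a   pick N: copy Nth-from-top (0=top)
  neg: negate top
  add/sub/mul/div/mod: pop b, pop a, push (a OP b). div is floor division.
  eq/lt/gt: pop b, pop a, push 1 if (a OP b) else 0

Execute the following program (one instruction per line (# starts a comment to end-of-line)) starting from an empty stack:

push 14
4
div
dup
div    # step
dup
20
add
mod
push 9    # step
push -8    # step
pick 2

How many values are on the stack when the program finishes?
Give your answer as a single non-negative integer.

Answer: 4

Derivation:
After 'push 14': stack = [14] (depth 1)
After 'push 4': stack = [14, 4] (depth 2)
After 'div': stack = [3] (depth 1)
After 'dup': stack = [3, 3] (depth 2)
After 'div': stack = [1] (depth 1)
After 'dup': stack = [1, 1] (depth 2)
After 'push 20': stack = [1, 1, 20] (depth 3)
After 'add': stack = [1, 21] (depth 2)
After 'mod': stack = [1] (depth 1)
After 'push 9': stack = [1, 9] (depth 2)
After 'push -8': stack = [1, 9, -8] (depth 3)
After 'pick 2': stack = [1, 9, -8, 1] (depth 4)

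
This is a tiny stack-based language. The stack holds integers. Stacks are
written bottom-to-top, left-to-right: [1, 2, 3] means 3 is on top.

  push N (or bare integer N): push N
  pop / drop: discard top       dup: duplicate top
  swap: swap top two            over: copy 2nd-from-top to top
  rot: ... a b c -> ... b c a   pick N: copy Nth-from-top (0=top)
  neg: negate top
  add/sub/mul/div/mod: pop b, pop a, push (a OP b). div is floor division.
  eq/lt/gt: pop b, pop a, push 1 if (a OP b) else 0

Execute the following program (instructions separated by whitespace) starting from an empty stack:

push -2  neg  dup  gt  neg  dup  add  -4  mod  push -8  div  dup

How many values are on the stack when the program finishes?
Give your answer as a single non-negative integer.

Answer: 2

Derivation:
After 'push -2': stack = [-2] (depth 1)
After 'neg': stack = [2] (depth 1)
After 'dup': stack = [2, 2] (depth 2)
After 'gt': stack = [0] (depth 1)
After 'neg': stack = [0] (depth 1)
After 'dup': stack = [0, 0] (depth 2)
After 'add': stack = [0] (depth 1)
After 'push -4': stack = [0, -4] (depth 2)
After 'mod': stack = [0] (depth 1)
After 'push -8': stack = [0, -8] (depth 2)
After 'div': stack = [0] (depth 1)
After 'dup': stack = [0, 0] (depth 2)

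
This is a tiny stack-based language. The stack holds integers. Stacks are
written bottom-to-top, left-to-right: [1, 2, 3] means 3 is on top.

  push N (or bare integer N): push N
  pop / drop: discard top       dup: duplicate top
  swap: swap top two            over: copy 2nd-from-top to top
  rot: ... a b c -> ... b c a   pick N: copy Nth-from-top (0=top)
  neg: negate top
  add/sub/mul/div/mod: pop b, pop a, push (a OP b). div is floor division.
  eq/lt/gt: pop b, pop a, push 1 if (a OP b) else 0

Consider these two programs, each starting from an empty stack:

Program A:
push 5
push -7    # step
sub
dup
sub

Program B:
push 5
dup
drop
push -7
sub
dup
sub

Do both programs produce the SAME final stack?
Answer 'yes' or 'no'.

Answer: yes

Derivation:
Program A trace:
  After 'push 5': [5]
  After 'push -7': [5, -7]
  After 'sub': [12]
  After 'dup': [12, 12]
  After 'sub': [0]
Program A final stack: [0]

Program B trace:
  After 'push 5': [5]
  After 'dup': [5, 5]
  After 'drop': [5]
  After 'push -7': [5, -7]
  After 'sub': [12]
  After 'dup': [12, 12]
  After 'sub': [0]
Program B final stack: [0]
Same: yes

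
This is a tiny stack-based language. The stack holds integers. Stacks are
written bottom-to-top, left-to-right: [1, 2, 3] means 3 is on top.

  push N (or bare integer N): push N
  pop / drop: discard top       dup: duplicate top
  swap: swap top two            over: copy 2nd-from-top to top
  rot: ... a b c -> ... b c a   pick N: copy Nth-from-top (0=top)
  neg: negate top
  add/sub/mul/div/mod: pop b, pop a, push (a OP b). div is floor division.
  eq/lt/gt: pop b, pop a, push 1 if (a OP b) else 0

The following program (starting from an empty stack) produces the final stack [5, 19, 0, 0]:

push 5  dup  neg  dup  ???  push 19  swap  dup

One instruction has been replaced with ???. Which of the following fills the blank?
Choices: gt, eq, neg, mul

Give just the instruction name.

Stack before ???: [5, -5, -5]
Stack after ???:  [5, 0]
Checking each choice:
  gt: MATCH
  eq: produces [5, 19, 1, 1]
  neg: produces [5, -5, 19, 5, 5]
  mul: produces [5, 19, 25, 25]


Answer: gt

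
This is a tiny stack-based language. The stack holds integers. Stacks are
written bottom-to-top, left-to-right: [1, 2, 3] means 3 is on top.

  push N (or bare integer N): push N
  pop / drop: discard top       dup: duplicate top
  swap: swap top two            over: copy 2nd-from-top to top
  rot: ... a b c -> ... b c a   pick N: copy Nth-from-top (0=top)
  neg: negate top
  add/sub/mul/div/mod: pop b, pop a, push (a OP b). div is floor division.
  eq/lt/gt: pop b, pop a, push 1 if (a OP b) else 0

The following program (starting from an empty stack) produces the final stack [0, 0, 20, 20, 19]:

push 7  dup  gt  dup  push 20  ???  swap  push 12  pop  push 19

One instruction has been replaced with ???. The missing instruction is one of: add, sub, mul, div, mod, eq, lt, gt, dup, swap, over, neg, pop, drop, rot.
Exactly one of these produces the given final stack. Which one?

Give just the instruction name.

Stack before ???: [0, 0, 20]
Stack after ???:  [0, 0, 20, 20]
The instruction that transforms [0, 0, 20] -> [0, 0, 20, 20] is: dup

Answer: dup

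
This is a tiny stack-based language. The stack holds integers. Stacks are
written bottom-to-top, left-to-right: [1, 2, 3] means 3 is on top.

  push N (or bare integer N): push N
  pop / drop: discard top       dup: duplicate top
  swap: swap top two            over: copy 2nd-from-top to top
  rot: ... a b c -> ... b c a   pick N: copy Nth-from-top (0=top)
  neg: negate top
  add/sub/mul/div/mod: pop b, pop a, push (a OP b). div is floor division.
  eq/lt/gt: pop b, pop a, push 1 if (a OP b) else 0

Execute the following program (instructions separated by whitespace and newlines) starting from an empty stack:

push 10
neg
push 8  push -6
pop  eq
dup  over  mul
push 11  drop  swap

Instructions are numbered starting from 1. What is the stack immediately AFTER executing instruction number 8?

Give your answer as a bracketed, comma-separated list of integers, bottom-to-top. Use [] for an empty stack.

Step 1 ('push 10'): [10]
Step 2 ('neg'): [-10]
Step 3 ('push 8'): [-10, 8]
Step 4 ('push -6'): [-10, 8, -6]
Step 5 ('pop'): [-10, 8]
Step 6 ('eq'): [0]
Step 7 ('dup'): [0, 0]
Step 8 ('over'): [0, 0, 0]

Answer: [0, 0, 0]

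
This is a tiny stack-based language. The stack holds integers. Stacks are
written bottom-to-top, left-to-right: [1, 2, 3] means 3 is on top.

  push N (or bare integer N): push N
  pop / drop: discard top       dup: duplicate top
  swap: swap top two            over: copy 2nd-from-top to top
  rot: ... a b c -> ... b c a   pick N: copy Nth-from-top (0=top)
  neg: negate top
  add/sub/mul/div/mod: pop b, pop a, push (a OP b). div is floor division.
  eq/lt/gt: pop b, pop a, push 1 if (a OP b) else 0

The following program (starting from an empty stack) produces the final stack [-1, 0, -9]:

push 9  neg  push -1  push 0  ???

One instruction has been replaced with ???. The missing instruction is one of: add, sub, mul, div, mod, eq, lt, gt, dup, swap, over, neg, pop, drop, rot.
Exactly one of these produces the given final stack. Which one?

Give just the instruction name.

Answer: rot

Derivation:
Stack before ???: [-9, -1, 0]
Stack after ???:  [-1, 0, -9]
The instruction that transforms [-9, -1, 0] -> [-1, 0, -9] is: rot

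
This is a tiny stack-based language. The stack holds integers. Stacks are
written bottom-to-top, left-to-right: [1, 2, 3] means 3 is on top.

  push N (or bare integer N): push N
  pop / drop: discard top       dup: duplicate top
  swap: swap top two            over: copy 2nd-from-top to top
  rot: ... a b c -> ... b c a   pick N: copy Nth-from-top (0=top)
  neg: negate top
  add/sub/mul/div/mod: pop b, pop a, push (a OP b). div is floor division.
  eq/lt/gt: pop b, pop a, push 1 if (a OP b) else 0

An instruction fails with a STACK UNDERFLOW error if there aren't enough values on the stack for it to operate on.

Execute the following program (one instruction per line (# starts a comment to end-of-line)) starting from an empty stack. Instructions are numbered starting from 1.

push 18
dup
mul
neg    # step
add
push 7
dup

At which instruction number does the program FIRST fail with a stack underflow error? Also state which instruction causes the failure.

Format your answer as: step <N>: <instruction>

Answer: step 5: add

Derivation:
Step 1 ('push 18'): stack = [18], depth = 1
Step 2 ('dup'): stack = [18, 18], depth = 2
Step 3 ('mul'): stack = [324], depth = 1
Step 4 ('neg'): stack = [-324], depth = 1
Step 5 ('add'): needs 2 value(s) but depth is 1 — STACK UNDERFLOW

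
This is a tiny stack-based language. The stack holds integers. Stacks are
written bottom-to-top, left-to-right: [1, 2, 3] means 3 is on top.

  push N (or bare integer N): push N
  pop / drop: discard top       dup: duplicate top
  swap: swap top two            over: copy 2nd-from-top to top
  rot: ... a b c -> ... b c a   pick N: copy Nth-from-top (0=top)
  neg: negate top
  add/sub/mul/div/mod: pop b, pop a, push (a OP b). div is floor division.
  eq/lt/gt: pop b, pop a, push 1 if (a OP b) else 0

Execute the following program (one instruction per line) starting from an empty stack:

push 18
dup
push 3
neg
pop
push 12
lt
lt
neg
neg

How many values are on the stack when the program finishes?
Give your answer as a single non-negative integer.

Answer: 1

Derivation:
After 'push 18': stack = [18] (depth 1)
After 'dup': stack = [18, 18] (depth 2)
After 'push 3': stack = [18, 18, 3] (depth 3)
After 'neg': stack = [18, 18, -3] (depth 3)
After 'pop': stack = [18, 18] (depth 2)
After 'push 12': stack = [18, 18, 12] (depth 3)
After 'lt': stack = [18, 0] (depth 2)
After 'lt': stack = [0] (depth 1)
After 'neg': stack = [0] (depth 1)
After 'neg': stack = [0] (depth 1)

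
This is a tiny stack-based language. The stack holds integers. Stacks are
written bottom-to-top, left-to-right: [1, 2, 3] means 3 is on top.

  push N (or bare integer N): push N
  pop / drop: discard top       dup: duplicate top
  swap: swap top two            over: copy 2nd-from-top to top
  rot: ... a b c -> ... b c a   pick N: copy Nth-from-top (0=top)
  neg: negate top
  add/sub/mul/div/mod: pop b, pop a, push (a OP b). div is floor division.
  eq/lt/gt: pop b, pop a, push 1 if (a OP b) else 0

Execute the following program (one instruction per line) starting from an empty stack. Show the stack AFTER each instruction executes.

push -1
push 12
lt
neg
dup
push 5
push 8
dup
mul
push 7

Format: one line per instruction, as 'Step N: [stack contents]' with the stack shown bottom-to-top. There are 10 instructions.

Step 1: [-1]
Step 2: [-1, 12]
Step 3: [1]
Step 4: [-1]
Step 5: [-1, -1]
Step 6: [-1, -1, 5]
Step 7: [-1, -1, 5, 8]
Step 8: [-1, -1, 5, 8, 8]
Step 9: [-1, -1, 5, 64]
Step 10: [-1, -1, 5, 64, 7]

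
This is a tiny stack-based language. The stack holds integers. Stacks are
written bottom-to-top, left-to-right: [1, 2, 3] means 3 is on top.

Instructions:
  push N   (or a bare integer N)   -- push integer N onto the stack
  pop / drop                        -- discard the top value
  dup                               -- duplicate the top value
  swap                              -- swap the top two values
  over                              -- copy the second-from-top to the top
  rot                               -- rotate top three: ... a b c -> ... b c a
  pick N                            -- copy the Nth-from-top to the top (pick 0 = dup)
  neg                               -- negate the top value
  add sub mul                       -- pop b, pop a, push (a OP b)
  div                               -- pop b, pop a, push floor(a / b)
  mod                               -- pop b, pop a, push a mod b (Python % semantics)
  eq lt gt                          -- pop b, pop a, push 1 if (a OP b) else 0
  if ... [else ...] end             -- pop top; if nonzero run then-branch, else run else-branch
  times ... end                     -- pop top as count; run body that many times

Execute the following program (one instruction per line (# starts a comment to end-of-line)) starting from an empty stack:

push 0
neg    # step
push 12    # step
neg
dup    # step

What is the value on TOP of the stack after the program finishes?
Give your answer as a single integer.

Answer: -12

Derivation:
After 'push 0': [0]
After 'neg': [0]
After 'push 12': [0, 12]
After 'neg': [0, -12]
After 'dup': [0, -12, -12]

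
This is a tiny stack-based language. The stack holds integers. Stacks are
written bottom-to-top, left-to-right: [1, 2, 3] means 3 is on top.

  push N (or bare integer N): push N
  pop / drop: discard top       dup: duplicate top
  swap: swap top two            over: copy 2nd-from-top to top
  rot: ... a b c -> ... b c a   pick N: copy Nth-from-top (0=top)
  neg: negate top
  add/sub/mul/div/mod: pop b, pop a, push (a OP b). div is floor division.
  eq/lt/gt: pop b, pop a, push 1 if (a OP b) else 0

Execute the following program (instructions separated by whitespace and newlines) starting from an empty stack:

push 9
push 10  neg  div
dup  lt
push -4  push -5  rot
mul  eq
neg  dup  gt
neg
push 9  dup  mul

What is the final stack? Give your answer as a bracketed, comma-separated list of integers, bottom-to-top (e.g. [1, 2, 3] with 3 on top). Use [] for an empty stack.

Answer: [0, 81]

Derivation:
After 'push 9': [9]
After 'push 10': [9, 10]
After 'neg': [9, -10]
After 'div': [-1]
After 'dup': [-1, -1]
After 'lt': [0]
After 'push -4': [0, -4]
After 'push -5': [0, -4, -5]
After 'rot': [-4, -5, 0]
After 'mul': [-4, 0]
After 'eq': [0]
After 'neg': [0]
After 'dup': [0, 0]
After 'gt': [0]
After 'neg': [0]
After 'push 9': [0, 9]
After 'dup': [0, 9, 9]
After 'mul': [0, 81]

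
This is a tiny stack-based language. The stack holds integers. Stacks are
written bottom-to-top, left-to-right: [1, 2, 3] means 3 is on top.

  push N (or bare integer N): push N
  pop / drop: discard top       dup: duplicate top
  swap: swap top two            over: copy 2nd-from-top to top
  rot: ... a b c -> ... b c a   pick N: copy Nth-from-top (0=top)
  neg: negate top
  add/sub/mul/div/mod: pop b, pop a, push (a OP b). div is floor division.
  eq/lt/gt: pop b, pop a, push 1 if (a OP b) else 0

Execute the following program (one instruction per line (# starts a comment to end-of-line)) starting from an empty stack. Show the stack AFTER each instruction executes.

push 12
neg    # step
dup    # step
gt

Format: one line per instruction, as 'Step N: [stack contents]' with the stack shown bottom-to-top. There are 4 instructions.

Step 1: [12]
Step 2: [-12]
Step 3: [-12, -12]
Step 4: [0]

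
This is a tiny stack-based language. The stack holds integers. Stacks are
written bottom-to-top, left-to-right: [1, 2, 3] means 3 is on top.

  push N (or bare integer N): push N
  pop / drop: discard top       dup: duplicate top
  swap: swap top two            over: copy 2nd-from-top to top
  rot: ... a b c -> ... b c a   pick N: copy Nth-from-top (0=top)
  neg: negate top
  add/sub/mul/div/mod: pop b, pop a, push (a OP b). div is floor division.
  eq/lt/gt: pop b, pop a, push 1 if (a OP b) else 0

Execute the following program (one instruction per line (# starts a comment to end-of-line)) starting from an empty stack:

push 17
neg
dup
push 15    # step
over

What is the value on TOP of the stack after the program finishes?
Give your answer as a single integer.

Answer: -17

Derivation:
After 'push 17': [17]
After 'neg': [-17]
After 'dup': [-17, -17]
After 'push 15': [-17, -17, 15]
After 'over': [-17, -17, 15, -17]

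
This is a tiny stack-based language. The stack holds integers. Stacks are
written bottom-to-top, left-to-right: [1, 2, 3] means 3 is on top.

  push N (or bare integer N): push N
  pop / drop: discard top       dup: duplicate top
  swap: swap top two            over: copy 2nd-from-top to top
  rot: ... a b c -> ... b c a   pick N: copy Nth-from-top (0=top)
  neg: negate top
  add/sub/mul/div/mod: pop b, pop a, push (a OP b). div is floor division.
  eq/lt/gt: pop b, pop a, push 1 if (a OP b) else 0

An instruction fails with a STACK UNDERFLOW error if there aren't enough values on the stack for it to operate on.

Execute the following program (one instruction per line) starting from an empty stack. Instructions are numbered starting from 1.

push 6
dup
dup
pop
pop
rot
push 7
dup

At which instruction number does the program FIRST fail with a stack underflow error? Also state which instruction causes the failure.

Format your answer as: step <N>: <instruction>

Answer: step 6: rot

Derivation:
Step 1 ('push 6'): stack = [6], depth = 1
Step 2 ('dup'): stack = [6, 6], depth = 2
Step 3 ('dup'): stack = [6, 6, 6], depth = 3
Step 4 ('pop'): stack = [6, 6], depth = 2
Step 5 ('pop'): stack = [6], depth = 1
Step 6 ('rot'): needs 3 value(s) but depth is 1 — STACK UNDERFLOW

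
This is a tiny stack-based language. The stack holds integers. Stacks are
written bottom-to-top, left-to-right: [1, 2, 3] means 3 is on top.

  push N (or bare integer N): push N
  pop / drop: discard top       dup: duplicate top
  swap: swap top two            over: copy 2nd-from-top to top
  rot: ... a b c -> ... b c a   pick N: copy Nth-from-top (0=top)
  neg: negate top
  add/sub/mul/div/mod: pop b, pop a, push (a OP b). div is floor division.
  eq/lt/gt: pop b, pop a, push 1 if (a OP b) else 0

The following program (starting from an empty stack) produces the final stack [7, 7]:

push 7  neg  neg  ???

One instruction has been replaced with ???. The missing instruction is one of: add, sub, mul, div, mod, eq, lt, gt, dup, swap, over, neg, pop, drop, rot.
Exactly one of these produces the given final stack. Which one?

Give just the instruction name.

Answer: dup

Derivation:
Stack before ???: [7]
Stack after ???:  [7, 7]
The instruction that transforms [7] -> [7, 7] is: dup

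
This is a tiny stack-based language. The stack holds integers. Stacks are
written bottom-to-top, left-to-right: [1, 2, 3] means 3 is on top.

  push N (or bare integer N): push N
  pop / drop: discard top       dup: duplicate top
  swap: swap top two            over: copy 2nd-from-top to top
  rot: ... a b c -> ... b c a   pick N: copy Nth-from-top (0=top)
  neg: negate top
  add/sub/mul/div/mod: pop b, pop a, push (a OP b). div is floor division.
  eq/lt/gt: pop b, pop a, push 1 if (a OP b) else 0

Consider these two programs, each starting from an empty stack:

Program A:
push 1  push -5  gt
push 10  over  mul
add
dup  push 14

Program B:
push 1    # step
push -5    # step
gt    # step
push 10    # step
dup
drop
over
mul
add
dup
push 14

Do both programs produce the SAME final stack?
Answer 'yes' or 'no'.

Program A trace:
  After 'push 1': [1]
  After 'push -5': [1, -5]
  After 'gt': [1]
  After 'push 10': [1, 10]
  After 'over': [1, 10, 1]
  After 'mul': [1, 10]
  After 'add': [11]
  After 'dup': [11, 11]
  After 'push 14': [11, 11, 14]
Program A final stack: [11, 11, 14]

Program B trace:
  After 'push 1': [1]
  After 'push -5': [1, -5]
  After 'gt': [1]
  After 'push 10': [1, 10]
  After 'dup': [1, 10, 10]
  After 'drop': [1, 10]
  After 'over': [1, 10, 1]
  After 'mul': [1, 10]
  After 'add': [11]
  After 'dup': [11, 11]
  After 'push 14': [11, 11, 14]
Program B final stack: [11, 11, 14]
Same: yes

Answer: yes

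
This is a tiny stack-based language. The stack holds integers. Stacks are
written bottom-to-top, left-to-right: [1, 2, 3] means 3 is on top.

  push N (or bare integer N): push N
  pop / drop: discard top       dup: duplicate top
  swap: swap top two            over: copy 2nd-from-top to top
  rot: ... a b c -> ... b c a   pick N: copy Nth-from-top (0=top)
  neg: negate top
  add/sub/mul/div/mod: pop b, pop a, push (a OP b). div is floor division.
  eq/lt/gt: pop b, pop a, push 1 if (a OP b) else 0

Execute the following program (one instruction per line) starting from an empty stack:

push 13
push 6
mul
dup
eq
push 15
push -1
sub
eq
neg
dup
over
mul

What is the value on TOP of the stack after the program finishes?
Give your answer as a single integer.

After 'push 13': [13]
After 'push 6': [13, 6]
After 'mul': [78]
After 'dup': [78, 78]
After 'eq': [1]
After 'push 15': [1, 15]
After 'push -1': [1, 15, -1]
After 'sub': [1, 16]
After 'eq': [0]
After 'neg': [0]
After 'dup': [0, 0]
After 'over': [0, 0, 0]
After 'mul': [0, 0]

Answer: 0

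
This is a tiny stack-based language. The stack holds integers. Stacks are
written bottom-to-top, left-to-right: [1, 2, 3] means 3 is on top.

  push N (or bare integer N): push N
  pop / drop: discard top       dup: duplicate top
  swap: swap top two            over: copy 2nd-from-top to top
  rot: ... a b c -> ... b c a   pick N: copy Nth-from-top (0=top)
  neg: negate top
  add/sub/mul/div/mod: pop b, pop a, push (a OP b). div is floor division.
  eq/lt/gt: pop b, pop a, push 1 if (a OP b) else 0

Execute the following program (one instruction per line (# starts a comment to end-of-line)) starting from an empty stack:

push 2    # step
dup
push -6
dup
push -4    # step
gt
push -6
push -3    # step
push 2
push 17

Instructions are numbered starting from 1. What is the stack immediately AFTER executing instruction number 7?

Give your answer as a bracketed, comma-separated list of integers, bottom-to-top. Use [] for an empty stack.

Step 1 ('push 2'): [2]
Step 2 ('dup'): [2, 2]
Step 3 ('push -6'): [2, 2, -6]
Step 4 ('dup'): [2, 2, -6, -6]
Step 5 ('push -4'): [2, 2, -6, -6, -4]
Step 6 ('gt'): [2, 2, -6, 0]
Step 7 ('push -6'): [2, 2, -6, 0, -6]

Answer: [2, 2, -6, 0, -6]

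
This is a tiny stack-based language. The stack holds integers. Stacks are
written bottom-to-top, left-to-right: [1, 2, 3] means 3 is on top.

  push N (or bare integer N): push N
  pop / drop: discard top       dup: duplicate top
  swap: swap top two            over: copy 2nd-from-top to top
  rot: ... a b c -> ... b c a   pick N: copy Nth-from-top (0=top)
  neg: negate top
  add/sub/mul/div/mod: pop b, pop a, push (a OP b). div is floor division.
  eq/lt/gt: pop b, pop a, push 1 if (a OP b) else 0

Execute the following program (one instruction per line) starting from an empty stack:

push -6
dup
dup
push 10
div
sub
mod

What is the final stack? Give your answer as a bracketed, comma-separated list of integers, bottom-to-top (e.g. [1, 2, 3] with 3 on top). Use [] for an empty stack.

After 'push -6': [-6]
After 'dup': [-6, -6]
After 'dup': [-6, -6, -6]
After 'push 10': [-6, -6, -6, 10]
After 'div': [-6, -6, -1]
After 'sub': [-6, -5]
After 'mod': [-1]

Answer: [-1]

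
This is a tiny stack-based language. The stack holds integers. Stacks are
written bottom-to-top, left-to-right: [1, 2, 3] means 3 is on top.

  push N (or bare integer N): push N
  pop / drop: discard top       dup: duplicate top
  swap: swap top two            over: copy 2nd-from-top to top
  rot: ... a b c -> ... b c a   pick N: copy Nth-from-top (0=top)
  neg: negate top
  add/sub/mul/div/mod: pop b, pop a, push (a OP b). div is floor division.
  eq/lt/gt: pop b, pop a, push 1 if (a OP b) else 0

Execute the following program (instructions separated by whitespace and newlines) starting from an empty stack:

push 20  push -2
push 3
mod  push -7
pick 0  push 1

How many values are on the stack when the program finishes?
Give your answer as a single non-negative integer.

Answer: 5

Derivation:
After 'push 20': stack = [20] (depth 1)
After 'push -2': stack = [20, -2] (depth 2)
After 'push 3': stack = [20, -2, 3] (depth 3)
After 'mod': stack = [20, 1] (depth 2)
After 'push -7': stack = [20, 1, -7] (depth 3)
After 'pick 0': stack = [20, 1, -7, -7] (depth 4)
After 'push 1': stack = [20, 1, -7, -7, 1] (depth 5)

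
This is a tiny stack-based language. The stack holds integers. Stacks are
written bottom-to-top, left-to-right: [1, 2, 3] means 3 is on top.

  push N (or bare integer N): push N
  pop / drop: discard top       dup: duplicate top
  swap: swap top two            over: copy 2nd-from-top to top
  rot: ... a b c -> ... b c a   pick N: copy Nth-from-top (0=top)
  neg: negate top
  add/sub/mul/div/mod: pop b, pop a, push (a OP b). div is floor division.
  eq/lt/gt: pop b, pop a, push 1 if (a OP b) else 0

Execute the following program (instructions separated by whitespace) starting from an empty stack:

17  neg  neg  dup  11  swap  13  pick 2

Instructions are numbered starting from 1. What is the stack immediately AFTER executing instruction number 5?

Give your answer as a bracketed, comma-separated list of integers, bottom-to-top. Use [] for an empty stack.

Answer: [17, 17, 11]

Derivation:
Step 1 ('17'): [17]
Step 2 ('neg'): [-17]
Step 3 ('neg'): [17]
Step 4 ('dup'): [17, 17]
Step 5 ('11'): [17, 17, 11]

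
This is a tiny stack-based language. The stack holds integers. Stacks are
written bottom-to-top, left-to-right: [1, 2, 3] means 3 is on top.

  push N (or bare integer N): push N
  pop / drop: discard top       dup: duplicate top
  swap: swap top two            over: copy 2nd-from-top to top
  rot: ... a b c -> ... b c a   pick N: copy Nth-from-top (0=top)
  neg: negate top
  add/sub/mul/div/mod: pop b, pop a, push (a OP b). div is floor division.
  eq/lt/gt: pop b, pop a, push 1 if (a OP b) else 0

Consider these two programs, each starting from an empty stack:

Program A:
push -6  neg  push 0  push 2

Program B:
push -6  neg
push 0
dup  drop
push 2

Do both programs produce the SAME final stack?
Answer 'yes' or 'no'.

Answer: yes

Derivation:
Program A trace:
  After 'push -6': [-6]
  After 'neg': [6]
  After 'push 0': [6, 0]
  After 'push 2': [6, 0, 2]
Program A final stack: [6, 0, 2]

Program B trace:
  After 'push -6': [-6]
  After 'neg': [6]
  After 'push 0': [6, 0]
  After 'dup': [6, 0, 0]
  After 'drop': [6, 0]
  After 'push 2': [6, 0, 2]
Program B final stack: [6, 0, 2]
Same: yes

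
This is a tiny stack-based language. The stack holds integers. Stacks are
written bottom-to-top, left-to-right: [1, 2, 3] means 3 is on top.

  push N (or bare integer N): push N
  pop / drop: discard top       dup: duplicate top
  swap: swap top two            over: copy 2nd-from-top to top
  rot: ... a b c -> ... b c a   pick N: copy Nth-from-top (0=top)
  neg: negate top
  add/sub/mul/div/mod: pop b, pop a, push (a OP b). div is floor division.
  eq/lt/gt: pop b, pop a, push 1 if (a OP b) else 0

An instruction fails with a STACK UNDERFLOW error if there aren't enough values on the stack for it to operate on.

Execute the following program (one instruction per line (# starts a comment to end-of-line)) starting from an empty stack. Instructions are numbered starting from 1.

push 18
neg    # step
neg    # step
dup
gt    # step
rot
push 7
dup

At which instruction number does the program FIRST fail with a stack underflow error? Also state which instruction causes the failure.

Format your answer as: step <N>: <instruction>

Answer: step 6: rot

Derivation:
Step 1 ('push 18'): stack = [18], depth = 1
Step 2 ('neg'): stack = [-18], depth = 1
Step 3 ('neg'): stack = [18], depth = 1
Step 4 ('dup'): stack = [18, 18], depth = 2
Step 5 ('gt'): stack = [0], depth = 1
Step 6 ('rot'): needs 3 value(s) but depth is 1 — STACK UNDERFLOW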